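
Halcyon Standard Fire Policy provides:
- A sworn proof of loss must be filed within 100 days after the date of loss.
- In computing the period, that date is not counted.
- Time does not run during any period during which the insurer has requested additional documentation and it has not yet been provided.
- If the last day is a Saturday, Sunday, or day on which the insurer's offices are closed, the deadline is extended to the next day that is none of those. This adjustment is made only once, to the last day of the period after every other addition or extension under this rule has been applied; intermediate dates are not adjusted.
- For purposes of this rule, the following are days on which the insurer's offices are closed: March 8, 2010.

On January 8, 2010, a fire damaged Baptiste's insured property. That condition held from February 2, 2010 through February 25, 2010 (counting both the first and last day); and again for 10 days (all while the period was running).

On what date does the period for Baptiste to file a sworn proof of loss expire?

100 days after January 8, 2010 is April 18, 2010.
From February 2, 2010 through February 25, 2010 inclusive is 24 days; tolling adds 24 days: April 18, 2010 + 24 days = May 12, 2010.
Tolling adds 10 days: May 12, 2010 + 10 days = May 22, 2010.
May 22, 2010 is Saturday; May 23, 2010 is Sunday. The next qualifying day is May 24, 2010.

May 24, 2010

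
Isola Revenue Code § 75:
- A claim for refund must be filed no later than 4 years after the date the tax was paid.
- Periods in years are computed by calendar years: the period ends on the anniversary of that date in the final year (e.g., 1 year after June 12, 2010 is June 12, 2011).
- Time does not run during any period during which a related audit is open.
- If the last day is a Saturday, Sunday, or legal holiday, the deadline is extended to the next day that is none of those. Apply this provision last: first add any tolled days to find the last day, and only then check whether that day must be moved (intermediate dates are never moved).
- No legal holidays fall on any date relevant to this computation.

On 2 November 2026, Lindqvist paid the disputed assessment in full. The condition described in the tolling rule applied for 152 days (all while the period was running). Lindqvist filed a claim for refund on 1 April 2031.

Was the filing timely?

Yes

4 years after 2 November 2026 is November 2, 2030.
Tolling adds 152 days: November 2, 2030 + 152 days = April 3, 2031.
April 3, 2031 is a Thursday and not a legal holiday, so no extension applies.
The deadline is April 3, 2031; the filing on April 1, 2031 is on or before that date.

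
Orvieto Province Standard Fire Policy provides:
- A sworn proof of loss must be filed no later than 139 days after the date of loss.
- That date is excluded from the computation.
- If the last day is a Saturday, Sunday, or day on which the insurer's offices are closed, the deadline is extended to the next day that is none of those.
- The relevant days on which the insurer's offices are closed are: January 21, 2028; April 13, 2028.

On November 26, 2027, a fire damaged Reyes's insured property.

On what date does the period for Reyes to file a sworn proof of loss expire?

April 14, 2028

139 days after November 26, 2027 is April 13, 2028.
April 13, 2028 is a listed holiday. The next qualifying day is April 14, 2028.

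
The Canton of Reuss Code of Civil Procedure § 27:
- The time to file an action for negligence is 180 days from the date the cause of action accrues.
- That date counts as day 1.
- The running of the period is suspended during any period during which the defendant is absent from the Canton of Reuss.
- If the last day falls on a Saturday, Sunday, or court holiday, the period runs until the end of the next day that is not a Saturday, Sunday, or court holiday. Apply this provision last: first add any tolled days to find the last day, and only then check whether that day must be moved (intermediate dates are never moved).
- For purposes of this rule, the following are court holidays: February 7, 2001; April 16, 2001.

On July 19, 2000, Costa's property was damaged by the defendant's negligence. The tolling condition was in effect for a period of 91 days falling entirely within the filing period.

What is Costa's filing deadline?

April 17, 2001

Counting July 19, 2000 as day 1, day 180 is January 14, 2001.
Tolling adds 91 days: January 14, 2001 + 91 days = April 15, 2001.
April 15, 2001 is Sunday; April 16, 2001 is a listed holiday. The next qualifying day is April 17, 2001.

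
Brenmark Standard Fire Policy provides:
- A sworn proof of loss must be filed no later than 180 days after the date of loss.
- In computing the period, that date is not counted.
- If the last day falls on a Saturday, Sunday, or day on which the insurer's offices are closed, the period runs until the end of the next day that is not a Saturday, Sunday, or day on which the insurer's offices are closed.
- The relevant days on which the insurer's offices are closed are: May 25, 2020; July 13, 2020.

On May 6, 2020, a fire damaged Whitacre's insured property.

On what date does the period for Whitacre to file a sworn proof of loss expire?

November 2, 2020

180 days after May 6, 2020 is November 2, 2020.
November 2, 2020 is a Monday and not a day on which the insurer's offices are closed, so no extension applies.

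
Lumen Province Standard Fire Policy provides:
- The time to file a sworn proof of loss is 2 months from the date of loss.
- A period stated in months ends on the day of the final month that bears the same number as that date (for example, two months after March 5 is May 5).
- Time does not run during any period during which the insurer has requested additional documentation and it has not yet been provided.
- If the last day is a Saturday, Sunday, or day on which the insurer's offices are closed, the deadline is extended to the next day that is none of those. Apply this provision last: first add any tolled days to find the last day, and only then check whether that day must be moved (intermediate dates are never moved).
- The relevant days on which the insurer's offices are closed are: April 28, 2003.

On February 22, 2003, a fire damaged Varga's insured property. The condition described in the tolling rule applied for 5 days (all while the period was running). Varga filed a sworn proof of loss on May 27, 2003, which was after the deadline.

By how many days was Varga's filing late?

28 days

2 months after February 22, 2003 is April 22, 2003.
Tolling adds 5 days: April 22, 2003 + 5 days = April 27, 2003.
April 27, 2003 is Sunday; April 28, 2003 is a listed holiday. The next qualifying day is April 29, 2003.
The deadline is April 29, 2003; from April 29, 2003 to May 27, 2003 is 28 days.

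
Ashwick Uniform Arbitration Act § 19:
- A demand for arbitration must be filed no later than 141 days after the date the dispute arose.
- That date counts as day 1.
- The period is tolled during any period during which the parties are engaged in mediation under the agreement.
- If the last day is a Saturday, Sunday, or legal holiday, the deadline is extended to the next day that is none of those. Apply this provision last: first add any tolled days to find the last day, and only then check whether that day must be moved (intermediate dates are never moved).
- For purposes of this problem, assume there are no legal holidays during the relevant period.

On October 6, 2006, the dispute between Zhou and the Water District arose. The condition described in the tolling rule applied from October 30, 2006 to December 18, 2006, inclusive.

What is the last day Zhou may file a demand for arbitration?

Counting October 6, 2006 as day 1, day 141 is February 23, 2007.
From October 30, 2006 through December 18, 2006 inclusive is 50 days; tolling adds 50 days: February 23, 2007 + 50 days = April 14, 2007.
April 14, 2007 is Saturday; April 15, 2007 is Sunday. The next qualifying day is April 16, 2007.

April 16, 2007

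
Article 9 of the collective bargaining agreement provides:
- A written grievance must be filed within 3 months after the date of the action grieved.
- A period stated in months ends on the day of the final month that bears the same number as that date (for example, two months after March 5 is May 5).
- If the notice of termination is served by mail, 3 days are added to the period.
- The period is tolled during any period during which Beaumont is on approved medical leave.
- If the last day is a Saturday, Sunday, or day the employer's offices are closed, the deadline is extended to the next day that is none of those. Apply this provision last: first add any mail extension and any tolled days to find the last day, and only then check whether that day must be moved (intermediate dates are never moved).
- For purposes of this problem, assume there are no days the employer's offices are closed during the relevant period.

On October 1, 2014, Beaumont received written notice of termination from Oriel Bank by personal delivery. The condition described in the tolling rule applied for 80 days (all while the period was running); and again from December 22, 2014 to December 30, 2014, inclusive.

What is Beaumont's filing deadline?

March 31, 2015

3 months after October 1, 2014 is January 1, 2015.
Service was not by mail, so no mail extension applies.
Tolling adds 80 days: January 1, 2015 + 80 days = March 22, 2015.
From December 22, 2014 through December 30, 2014 inclusive is 9 days; tolling adds 9 days: March 22, 2015 + 9 days = March 31, 2015.
March 31, 2015 is a Tuesday and not a day the employer's offices are closed, so no extension applies.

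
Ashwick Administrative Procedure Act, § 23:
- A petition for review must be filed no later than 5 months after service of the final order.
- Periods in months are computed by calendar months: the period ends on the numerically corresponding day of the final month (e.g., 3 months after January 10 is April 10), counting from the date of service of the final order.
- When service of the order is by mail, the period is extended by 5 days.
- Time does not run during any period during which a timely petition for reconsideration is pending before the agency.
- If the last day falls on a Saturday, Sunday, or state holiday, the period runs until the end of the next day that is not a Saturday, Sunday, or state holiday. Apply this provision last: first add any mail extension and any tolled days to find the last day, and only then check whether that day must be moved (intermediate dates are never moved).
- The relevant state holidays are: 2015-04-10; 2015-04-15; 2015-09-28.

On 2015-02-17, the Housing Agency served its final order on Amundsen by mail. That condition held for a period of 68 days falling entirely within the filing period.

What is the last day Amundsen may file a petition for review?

5 months after 2015-02-17 is July 17, 2015.
Service was by mail, adding 5 days: July 17, 2015 + 5 days = July 22, 2015.
Tolling adds 68 days: July 22, 2015 + 68 days = September 28, 2015.
September 28, 2015 is a listed holiday. The next qualifying day is September 29, 2015.

September 29, 2015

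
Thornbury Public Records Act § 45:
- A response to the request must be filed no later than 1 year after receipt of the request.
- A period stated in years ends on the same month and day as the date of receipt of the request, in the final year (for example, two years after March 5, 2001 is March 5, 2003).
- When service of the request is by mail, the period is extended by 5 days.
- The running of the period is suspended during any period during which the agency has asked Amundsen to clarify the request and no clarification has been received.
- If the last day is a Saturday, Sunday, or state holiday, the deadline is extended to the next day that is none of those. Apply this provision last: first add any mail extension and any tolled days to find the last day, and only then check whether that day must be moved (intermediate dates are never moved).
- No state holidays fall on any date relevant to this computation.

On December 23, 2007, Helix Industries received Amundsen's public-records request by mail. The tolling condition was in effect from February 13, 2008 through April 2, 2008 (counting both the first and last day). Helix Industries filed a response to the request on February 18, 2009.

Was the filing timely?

No

1 year after December 23, 2007 is December 23, 2008.
Service was by mail, adding 5 days: December 23, 2008 + 5 days = December 28, 2008.
From February 13, 2008 through April 2, 2008 inclusive is 50 days; tolling adds 50 days: December 28, 2008 + 50 days = February 16, 2009.
February 16, 2009 is a Monday and not a state holiday, so no extension applies.
The deadline is February 16, 2009; the filing on February 18, 2009 is after that date.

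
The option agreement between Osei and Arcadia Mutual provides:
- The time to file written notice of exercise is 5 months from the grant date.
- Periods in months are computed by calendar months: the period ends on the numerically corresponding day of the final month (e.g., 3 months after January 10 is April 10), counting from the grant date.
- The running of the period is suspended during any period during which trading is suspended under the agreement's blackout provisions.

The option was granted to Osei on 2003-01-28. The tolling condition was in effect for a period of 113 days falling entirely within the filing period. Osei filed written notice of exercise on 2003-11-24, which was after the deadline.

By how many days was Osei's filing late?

36 days

5 months after 2003-01-28 is June 28, 2003.
Tolling adds 113 days: June 28, 2003 + 113 days = October 19, 2003.
The deadline is October 19, 2003; from October 19, 2003 to November 24, 2003 is 36 days.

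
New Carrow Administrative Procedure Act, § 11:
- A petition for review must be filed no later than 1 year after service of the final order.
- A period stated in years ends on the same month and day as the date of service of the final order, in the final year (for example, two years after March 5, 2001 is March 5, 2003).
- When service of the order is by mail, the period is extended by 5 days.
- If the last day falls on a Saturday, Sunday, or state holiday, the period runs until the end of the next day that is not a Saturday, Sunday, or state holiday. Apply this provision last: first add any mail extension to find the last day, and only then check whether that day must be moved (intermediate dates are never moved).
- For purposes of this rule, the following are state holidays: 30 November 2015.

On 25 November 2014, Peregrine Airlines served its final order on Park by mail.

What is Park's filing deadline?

1 year after 25 November 2014 is November 25, 2015.
Service was by mail, adding 5 days: November 25, 2015 + 5 days = November 30, 2015.
November 30, 2015 is a listed holiday. The next qualifying day is December 1, 2015.

December 1, 2015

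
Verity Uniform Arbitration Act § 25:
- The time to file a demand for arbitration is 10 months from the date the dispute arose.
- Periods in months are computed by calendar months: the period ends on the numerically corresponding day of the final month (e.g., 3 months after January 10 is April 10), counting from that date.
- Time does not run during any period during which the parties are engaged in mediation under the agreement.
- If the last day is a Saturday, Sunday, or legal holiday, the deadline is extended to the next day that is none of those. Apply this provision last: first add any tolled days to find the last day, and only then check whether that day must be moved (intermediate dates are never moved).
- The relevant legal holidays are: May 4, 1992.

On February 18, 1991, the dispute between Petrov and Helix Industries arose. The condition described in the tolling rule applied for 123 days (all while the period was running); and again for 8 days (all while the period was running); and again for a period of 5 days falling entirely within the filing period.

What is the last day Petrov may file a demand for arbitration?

May 5, 1992

10 months after February 18, 1991 is December 18, 1991.
Tolling adds 123 days: December 18, 1991 + 123 days = April 19, 1992.
Tolling adds 8 days: April 19, 1992 + 8 days = April 27, 1992.
Tolling adds 5 days: April 27, 1992 + 5 days = May 2, 1992.
May 2, 1992 is Saturday; May 3, 1992 is Sunday; May 4, 1992 is a listed holiday. The next qualifying day is May 5, 1992.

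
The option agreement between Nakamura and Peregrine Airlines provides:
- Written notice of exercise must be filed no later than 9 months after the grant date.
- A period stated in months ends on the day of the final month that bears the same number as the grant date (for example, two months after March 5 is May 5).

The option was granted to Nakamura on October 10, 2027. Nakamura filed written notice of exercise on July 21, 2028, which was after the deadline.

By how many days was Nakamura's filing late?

9 months after October 10, 2027 is July 10, 2028.
The deadline is July 10, 2028; from July 10, 2028 to July 21, 2028 is 11 days.

11 days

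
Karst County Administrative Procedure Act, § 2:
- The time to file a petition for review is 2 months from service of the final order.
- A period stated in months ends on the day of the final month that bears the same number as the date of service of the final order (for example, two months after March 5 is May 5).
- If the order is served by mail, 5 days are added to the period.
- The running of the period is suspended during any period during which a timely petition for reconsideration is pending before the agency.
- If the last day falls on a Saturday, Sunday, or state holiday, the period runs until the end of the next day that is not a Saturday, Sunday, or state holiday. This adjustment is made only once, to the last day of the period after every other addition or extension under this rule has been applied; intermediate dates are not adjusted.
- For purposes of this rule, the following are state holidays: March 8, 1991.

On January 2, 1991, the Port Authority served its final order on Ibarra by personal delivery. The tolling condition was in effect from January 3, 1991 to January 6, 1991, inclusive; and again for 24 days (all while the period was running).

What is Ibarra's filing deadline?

April 1, 1991

2 months after January 2, 1991 is March 2, 1991.
Service was not by mail, so no mail extension applies.
From January 3, 1991 through January 6, 1991 inclusive is 4 days; tolling adds 4 days: March 2, 1991 + 4 days = March 6, 1991.
Tolling adds 24 days: March 6, 1991 + 24 days = March 30, 1991.
March 30, 1991 is Saturday; March 31, 1991 is Sunday. The next qualifying day is April 1, 1991.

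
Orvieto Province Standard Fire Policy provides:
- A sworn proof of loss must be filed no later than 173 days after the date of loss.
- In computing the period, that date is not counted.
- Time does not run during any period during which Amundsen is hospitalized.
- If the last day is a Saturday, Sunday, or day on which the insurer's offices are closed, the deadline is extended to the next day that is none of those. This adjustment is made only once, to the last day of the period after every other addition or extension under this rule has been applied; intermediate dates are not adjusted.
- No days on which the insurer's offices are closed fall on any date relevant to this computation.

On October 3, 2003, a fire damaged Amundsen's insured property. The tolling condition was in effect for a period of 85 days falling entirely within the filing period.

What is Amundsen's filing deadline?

June 17, 2004

173 days after October 3, 2003 is March 24, 2004.
Tolling adds 85 days: March 24, 2004 + 85 days = June 17, 2004.
June 17, 2004 is a Thursday and not a day on which the insurer's offices are closed, so no extension applies.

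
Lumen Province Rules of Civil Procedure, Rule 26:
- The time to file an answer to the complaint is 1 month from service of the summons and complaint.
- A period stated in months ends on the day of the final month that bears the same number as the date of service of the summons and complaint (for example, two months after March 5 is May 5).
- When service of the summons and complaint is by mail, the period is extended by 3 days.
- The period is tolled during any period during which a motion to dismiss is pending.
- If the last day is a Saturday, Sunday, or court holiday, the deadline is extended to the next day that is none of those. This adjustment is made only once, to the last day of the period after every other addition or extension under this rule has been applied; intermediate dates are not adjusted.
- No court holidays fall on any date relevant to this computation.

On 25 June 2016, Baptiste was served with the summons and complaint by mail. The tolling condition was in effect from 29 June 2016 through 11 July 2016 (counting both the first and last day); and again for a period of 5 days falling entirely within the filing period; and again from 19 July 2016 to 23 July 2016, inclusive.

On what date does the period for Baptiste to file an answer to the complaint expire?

1 month after 25 June 2016 is July 25, 2016.
Service was by mail, adding 3 days: July 25, 2016 + 3 days = July 28, 2016.
From June 29, 2016 through July 11, 2016 inclusive is 13 days; tolling adds 13 days: July 28, 2016 + 13 days = August 10, 2016.
Tolling adds 5 days: August 10, 2016 + 5 days = August 15, 2016.
From July 19, 2016 through July 23, 2016 inclusive is 5 days; tolling adds 5 days: August 15, 2016 + 5 days = August 20, 2016.
August 20, 2016 is Saturday; August 21, 2016 is Sunday. The next qualifying day is August 22, 2016.

August 22, 2016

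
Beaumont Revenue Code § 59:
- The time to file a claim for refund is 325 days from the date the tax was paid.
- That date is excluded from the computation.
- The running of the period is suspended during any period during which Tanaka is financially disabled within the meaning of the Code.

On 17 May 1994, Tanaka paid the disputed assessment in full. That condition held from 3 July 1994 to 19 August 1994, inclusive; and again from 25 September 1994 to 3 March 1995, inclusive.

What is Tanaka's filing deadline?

325 days after 17 May 1994 is April 7, 1995.
From July 3, 1994 through August 19, 1994 inclusive is 48 days; tolling adds 48 days: April 7, 1995 + 48 days = May 25, 1995.
From September 25, 1994 through March 3, 1995 inclusive is 160 days; tolling adds 160 days: May 25, 1995 + 160 days = November 1, 1995.

November 1, 1995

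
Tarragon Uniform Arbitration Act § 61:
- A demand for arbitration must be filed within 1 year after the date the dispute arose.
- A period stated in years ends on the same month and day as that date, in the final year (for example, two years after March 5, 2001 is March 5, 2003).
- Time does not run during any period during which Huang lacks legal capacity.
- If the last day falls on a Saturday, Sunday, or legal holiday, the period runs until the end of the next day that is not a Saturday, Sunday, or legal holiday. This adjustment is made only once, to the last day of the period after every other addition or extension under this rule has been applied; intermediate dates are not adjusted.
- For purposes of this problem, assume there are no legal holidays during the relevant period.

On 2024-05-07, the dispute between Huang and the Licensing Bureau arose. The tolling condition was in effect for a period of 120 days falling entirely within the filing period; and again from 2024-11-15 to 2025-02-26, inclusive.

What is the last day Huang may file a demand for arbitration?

1 year after 2024-05-07 is May 7, 2025.
Tolling adds 120 days: May 7, 2025 + 120 days = September 4, 2025.
From November 15, 2024 through February 26, 2025 inclusive is 104 days; tolling adds 104 days: September 4, 2025 + 104 days = December 17, 2025.
December 17, 2025 is a Wednesday and not a legal holiday, so no extension applies.

December 17, 2025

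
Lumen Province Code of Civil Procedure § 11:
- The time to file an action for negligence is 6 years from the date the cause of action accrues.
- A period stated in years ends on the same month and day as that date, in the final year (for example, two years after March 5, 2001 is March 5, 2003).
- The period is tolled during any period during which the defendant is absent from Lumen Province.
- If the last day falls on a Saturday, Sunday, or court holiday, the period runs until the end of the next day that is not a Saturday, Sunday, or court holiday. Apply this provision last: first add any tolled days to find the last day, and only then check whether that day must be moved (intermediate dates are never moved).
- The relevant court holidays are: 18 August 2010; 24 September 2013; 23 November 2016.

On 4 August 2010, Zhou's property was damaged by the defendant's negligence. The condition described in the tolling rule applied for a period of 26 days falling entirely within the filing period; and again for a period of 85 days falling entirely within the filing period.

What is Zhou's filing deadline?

November 24, 2016

6 years after 4 August 2010 is August 4, 2016.
Tolling adds 26 days: August 4, 2016 + 26 days = August 30, 2016.
Tolling adds 85 days: August 30, 2016 + 85 days = November 23, 2016.
November 23, 2016 is a listed holiday. The next qualifying day is November 24, 2016.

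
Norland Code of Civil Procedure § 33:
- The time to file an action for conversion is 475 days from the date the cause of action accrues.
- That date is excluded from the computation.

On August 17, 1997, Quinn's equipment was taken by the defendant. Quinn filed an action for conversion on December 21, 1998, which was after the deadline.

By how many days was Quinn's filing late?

475 days after August 17, 1997 is December 5, 1998.
The deadline is December 5, 1998; from December 5, 1998 to December 21, 1998 is 16 days.

16 days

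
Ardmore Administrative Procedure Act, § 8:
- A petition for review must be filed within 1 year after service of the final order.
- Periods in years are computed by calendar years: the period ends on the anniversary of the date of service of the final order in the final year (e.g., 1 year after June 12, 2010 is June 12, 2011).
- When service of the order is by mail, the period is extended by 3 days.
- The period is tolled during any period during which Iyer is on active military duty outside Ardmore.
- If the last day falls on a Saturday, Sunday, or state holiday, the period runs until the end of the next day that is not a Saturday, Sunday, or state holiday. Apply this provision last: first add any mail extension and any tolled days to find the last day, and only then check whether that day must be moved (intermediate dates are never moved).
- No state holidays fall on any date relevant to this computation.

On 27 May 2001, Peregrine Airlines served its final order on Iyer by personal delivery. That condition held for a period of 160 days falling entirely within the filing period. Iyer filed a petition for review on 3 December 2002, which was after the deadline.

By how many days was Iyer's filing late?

29 days

1 year after 27 May 2001 is May 27, 2002.
Service was not by mail, so no mail extension applies.
Tolling adds 160 days: May 27, 2002 + 160 days = November 3, 2002.
November 3, 2002 is Sunday. The next qualifying day is November 4, 2002.
The deadline is November 4, 2002; from November 4, 2002 to December 3, 2002 is 29 days.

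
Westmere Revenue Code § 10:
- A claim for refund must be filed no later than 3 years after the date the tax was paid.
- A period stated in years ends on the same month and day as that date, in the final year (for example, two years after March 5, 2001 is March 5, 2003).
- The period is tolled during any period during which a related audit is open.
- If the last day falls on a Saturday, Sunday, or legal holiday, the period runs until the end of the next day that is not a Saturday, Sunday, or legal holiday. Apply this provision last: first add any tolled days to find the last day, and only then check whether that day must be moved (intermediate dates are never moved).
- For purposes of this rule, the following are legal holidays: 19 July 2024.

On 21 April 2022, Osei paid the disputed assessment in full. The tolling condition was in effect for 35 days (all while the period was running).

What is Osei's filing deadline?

3 years after 21 April 2022 is April 21, 2025.
Tolling adds 35 days: April 21, 2025 + 35 days = May 26, 2025.
May 26, 2025 is a Monday and not a legal holiday, so no extension applies.

May 26, 2025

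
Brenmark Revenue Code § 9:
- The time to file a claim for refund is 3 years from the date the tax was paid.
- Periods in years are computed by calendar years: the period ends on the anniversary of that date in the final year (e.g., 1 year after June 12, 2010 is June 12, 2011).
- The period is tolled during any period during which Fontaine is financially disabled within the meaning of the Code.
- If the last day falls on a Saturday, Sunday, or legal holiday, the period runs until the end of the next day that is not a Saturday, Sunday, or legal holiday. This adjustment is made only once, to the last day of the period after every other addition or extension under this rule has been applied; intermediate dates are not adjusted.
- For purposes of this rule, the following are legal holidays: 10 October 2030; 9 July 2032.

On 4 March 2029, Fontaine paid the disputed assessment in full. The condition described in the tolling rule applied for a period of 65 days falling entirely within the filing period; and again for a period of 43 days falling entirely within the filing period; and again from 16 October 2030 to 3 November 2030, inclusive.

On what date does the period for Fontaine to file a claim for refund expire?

3 years after 4 March 2029 is March 4, 2032.
Tolling adds 65 days: March 4, 2032 + 65 days = May 8, 2032.
Tolling adds 43 days: May 8, 2032 + 43 days = June 20, 2032.
From October 16, 2030 through November 3, 2030 inclusive is 19 days; tolling adds 19 days: June 20, 2032 + 19 days = July 9, 2032.
July 9, 2032 is a listed holiday; July 10, 2032 is Saturday; July 11, 2032 is Sunday. The next qualifying day is July 12, 2032.

July 12, 2032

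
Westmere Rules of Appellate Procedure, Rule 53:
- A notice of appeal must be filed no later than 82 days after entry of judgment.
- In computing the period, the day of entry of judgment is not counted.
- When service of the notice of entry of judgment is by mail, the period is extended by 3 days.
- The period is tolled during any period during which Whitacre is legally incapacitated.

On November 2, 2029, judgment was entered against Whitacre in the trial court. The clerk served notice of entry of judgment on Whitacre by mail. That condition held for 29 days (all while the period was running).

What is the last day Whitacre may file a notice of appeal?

February 24, 2030

82 days after November 2, 2029 is January 23, 2030.
Service was by mail, adding 3 days: January 23, 2030 + 3 days = January 26, 2030.
Tolling adds 29 days: January 26, 2030 + 29 days = February 24, 2030.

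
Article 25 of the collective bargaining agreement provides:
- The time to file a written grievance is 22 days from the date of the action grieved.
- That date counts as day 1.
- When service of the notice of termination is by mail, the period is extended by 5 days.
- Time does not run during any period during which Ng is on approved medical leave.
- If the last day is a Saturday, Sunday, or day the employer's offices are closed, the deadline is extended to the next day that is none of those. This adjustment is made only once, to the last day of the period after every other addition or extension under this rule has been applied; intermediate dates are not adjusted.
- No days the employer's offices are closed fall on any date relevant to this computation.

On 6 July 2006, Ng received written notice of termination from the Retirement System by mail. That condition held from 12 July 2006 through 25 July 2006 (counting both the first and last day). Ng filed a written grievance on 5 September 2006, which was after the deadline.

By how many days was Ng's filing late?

21 days

Counting 6 July 2006 as day 1, day 22 is July 27, 2006.
Service was by mail, adding 5 days: July 27, 2006 + 5 days = August 1, 2006.
From July 12, 2006 through July 25, 2006 inclusive is 14 days; tolling adds 14 days: August 1, 2006 + 14 days = August 15, 2006.
August 15, 2006 is a Tuesday and not a day the employer's offices are closed, so no extension applies.
The deadline is August 15, 2006; from August 15, 2006 to September 5, 2006 is 21 days.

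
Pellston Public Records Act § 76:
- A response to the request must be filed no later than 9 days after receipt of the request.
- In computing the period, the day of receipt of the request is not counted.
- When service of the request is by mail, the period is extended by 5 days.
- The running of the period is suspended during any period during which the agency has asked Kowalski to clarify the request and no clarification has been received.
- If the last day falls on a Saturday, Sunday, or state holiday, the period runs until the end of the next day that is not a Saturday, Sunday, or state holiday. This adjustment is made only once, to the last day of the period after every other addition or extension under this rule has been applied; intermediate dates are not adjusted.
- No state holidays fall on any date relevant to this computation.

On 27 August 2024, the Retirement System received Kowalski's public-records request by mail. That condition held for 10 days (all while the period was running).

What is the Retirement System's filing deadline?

9 days after 27 August 2024 is September 5, 2024.
Service was by mail, adding 5 days: September 5, 2024 + 5 days = September 10, 2024.
Tolling adds 10 days: September 10, 2024 + 10 days = September 20, 2024.
September 20, 2024 is a Friday and not a state holiday, so no extension applies.

September 20, 2024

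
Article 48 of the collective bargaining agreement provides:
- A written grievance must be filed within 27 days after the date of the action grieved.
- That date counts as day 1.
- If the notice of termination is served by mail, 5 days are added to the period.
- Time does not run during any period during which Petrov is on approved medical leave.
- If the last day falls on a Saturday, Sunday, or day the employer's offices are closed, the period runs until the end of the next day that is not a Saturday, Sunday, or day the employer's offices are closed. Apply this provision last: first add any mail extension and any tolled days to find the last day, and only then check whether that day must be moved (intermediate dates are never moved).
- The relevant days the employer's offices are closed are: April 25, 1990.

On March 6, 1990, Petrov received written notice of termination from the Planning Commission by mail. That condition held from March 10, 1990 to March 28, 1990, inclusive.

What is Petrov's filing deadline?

Counting March 6, 1990 as day 1, day 27 is April 1, 1990.
Service was by mail, adding 5 days: April 1, 1990 + 5 days = April 6, 1990.
From March 10, 1990 through March 28, 1990 inclusive is 19 days; tolling adds 19 days: April 6, 1990 + 19 days = April 25, 1990.
April 25, 1990 is a listed holiday. The next qualifying day is April 26, 1990.

April 26, 1990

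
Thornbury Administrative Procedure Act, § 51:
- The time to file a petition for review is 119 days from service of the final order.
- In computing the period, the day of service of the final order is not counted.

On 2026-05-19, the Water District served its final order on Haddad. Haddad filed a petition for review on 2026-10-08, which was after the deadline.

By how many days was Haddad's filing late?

119 days after 2026-05-19 is September 15, 2026.
The deadline is September 15, 2026; from September 15, 2026 to October 8, 2026 is 23 days.

23 days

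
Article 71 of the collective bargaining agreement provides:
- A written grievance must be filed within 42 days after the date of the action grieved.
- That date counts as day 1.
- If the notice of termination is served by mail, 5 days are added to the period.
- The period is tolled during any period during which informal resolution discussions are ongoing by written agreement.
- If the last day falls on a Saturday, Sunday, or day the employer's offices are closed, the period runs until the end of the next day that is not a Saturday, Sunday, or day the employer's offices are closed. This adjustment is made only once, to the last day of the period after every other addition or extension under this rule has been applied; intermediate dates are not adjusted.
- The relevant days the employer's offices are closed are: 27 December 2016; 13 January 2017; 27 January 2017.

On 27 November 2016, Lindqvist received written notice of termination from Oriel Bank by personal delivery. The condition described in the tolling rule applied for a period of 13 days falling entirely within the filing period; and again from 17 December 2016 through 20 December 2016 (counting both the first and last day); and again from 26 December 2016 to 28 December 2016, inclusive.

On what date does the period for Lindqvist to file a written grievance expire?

Counting 27 November 2016 as day 1, day 42 is January 7, 2017.
Service was not by mail, so no mail extension applies.
Tolling adds 13 days: January 7, 2017 + 13 days = January 20, 2017.
From December 17, 2016 through December 20, 2016 inclusive is 4 days; tolling adds 4 days: January 20, 2017 + 4 days = January 24, 2017.
From December 26, 2016 through December 28, 2016 inclusive is 3 days; tolling adds 3 days: January 24, 2017 + 3 days = January 27, 2017.
January 27, 2017 is a listed holiday; January 28, 2017 is Saturday; January 29, 2017 is Sunday. The next qualifying day is January 30, 2017.

January 30, 2017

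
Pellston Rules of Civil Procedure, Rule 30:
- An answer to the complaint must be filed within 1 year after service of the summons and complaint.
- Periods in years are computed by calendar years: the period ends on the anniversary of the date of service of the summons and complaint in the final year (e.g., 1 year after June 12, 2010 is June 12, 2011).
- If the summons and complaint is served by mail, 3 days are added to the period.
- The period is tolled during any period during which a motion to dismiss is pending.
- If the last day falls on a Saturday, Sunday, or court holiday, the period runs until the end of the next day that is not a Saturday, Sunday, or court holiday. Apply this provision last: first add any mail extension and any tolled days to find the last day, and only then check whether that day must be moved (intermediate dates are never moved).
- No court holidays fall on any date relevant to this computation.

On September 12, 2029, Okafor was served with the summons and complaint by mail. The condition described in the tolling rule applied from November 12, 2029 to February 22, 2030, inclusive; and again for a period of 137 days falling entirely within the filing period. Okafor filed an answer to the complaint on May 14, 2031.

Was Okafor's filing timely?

No

1 year after September 12, 2029 is September 12, 2030.
Service was by mail, adding 3 days: September 12, 2030 + 3 days = September 15, 2030.
From November 12, 2029 through February 22, 2030 inclusive is 103 days; tolling adds 103 days: September 15, 2030 + 103 days = December 27, 2030.
Tolling adds 137 days: December 27, 2030 + 137 days = May 13, 2031.
May 13, 2031 is a Tuesday and not a court holiday, so no extension applies.
The deadline is May 13, 2031; the filing on May 14, 2031 is after that date.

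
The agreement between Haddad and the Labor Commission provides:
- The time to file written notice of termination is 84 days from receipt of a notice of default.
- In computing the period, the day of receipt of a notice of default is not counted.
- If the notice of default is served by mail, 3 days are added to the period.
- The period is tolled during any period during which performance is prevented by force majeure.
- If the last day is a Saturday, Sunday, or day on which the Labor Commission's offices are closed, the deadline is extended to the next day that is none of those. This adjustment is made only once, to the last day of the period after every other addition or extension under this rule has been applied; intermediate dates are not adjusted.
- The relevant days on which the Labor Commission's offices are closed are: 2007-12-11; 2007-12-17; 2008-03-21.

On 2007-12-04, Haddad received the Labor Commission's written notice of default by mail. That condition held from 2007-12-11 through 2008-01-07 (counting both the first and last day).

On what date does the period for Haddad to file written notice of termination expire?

84 days after 2007-12-04 is February 26, 2008.
Service was by mail, adding 3 days: February 26, 2008 + 3 days = February 29, 2008.
From December 11, 2007 through January 7, 2008 inclusive is 28 days; tolling adds 28 days: February 29, 2008 + 28 days = March 28, 2008.
March 28, 2008 is a Friday and not a day on which the Labor Commission's offices are closed, so no extension applies.

March 28, 2008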